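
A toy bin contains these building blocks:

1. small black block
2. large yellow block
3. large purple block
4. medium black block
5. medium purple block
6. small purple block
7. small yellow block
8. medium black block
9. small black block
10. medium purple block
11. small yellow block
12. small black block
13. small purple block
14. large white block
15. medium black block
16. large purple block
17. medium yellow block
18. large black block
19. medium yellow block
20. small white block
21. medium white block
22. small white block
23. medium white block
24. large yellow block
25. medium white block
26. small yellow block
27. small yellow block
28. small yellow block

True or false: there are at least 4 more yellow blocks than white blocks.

False

yellow blocks: 9.
white blocks: 6.
The claim requires 9 − 6 = 3 ≥ 4, which does not hold.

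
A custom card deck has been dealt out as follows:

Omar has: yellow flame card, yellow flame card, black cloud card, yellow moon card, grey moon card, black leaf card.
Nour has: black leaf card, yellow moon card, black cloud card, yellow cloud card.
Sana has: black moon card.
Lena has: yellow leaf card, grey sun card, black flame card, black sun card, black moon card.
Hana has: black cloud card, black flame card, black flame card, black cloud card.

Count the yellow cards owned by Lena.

1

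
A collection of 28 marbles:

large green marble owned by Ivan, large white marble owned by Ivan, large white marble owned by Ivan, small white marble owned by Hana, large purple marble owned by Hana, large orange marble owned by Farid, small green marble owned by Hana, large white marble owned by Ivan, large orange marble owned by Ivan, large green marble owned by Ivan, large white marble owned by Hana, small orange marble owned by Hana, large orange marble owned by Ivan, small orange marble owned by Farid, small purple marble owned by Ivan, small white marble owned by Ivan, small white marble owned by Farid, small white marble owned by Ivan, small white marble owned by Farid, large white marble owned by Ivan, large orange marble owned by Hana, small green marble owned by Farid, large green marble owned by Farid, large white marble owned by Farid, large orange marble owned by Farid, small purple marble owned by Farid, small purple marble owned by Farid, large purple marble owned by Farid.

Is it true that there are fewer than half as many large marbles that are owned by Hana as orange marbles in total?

True

Count of large marbles owned by Hana: 3.
There are 7 orange marbles.
The claim requires 2 × 3 = 6 < 7, which holds.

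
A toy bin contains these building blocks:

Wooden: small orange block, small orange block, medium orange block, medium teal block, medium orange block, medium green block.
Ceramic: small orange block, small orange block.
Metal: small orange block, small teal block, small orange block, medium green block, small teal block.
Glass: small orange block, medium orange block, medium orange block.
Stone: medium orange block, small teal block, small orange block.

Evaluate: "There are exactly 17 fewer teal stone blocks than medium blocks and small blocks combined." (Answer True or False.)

There is 1 teal stone block.
medium blocks: 8; small blocks: 11; combined: 8 + 11 = 19.
The claim requires 19 − 1 (= 18) to equal 17, which does not hold.

False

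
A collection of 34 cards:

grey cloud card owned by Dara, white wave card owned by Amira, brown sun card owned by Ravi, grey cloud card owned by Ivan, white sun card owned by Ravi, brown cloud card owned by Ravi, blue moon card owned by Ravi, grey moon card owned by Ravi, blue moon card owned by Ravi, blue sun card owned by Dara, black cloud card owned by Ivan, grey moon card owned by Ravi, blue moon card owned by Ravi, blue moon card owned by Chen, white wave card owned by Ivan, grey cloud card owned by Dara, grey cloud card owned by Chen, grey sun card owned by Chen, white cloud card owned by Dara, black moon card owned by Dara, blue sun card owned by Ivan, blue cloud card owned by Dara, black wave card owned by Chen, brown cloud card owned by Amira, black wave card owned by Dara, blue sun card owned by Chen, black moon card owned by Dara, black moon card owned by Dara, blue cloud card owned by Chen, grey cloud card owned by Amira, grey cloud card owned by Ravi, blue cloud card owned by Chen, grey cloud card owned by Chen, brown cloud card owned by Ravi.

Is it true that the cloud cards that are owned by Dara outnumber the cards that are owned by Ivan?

False

Count of cloud cards owned by Dara: 4.
Count of cards owned by Ivan: 4.
The claim requires 4 > 4, which does not hold.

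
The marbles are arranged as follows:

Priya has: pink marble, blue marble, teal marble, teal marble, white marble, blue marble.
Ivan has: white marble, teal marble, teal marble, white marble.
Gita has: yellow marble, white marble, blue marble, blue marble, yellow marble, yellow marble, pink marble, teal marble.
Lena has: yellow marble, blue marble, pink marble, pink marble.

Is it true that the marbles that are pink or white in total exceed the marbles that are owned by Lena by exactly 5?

|marbles that are pink or white| = 8.
|marbles owned by Lena| = 4.
The claim requires 8 − 4 (= 4) to equal 5, which does not hold.

False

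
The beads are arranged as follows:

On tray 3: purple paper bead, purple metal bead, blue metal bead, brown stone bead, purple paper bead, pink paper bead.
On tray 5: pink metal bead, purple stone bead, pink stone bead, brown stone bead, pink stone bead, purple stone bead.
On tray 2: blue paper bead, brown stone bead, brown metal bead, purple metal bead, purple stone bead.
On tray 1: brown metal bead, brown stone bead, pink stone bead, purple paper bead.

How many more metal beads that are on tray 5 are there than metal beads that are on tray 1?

metal beads on tray 5: 1.
metal beads on tray 1: 1.
1 − 1 = 0.

0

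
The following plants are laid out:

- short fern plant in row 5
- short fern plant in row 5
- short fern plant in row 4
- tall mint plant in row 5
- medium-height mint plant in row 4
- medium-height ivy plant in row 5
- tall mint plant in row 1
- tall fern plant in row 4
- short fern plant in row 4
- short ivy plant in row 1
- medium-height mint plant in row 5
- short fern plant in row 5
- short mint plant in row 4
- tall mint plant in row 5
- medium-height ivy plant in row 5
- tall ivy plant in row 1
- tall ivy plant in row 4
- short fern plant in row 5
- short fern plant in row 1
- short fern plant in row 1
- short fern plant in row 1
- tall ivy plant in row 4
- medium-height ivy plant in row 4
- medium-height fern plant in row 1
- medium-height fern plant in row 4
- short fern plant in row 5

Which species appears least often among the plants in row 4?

Counts by species (restricted to plants in row 4): fern 4, ivy 3, mint 2.
The minimum is 2, held uniquely by mint.

mint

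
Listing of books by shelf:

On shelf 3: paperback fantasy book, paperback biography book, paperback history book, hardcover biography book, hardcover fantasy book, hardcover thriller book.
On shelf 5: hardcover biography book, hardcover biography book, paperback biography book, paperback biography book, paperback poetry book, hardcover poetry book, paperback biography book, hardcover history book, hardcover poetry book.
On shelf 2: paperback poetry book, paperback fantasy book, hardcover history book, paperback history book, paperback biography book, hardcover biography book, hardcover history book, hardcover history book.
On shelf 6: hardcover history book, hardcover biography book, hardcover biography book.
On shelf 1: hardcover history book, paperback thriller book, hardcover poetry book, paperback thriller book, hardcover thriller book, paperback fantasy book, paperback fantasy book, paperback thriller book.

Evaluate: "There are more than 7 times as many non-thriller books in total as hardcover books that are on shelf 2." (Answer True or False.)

True

There are 29 non-thriller books.
There are 4 hardcover books on shelf 2.
The claim requires 29 > 7 × 4 = 28, which holds.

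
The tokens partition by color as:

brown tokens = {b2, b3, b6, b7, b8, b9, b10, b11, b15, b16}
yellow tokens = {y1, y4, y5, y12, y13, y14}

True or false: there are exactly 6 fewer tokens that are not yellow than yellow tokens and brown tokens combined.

True

tokens that are not yellow: 10.
yellow tokens: 6; brown tokens: 10; combined: 6 + 10 = 16.
The claim requires 16 − 10 (= 6) to equal 6, which holds.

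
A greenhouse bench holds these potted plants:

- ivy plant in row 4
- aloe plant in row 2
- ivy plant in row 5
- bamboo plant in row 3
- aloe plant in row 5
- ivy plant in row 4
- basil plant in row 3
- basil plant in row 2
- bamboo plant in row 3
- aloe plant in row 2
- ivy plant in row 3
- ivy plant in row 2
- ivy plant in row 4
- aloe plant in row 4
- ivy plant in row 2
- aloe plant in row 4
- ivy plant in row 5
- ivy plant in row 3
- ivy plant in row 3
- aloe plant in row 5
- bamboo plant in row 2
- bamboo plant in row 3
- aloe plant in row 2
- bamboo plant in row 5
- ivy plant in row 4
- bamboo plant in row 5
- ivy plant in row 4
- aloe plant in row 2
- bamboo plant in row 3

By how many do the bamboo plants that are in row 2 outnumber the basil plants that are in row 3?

bamboo plants in row 2: 1.
basil plants in row 3: 1.
1 − 1 = 0.

0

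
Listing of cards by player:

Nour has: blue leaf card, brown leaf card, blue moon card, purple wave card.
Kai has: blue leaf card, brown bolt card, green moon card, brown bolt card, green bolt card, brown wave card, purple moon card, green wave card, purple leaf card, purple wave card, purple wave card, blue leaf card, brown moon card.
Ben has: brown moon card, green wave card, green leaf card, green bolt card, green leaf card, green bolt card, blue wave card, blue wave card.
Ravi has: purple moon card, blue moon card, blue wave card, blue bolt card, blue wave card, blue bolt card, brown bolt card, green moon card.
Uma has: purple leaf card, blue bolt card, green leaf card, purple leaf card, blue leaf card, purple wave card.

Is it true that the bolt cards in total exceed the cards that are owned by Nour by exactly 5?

There are 9 bolt cards.
Count of cards owned by Nour: 4.
The claim requires 9 − 4 (= 5) to equal 5, which holds.

True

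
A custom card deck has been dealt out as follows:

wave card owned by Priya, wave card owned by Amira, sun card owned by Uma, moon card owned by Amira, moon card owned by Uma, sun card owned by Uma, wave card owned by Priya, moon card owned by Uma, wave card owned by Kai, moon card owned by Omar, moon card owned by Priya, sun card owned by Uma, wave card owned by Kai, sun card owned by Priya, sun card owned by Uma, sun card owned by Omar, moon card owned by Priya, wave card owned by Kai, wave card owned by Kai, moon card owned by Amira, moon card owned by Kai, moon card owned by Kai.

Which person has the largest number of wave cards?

Kai

Counts by player (restricted to wave cards): Kai→4, Priya→2, Amira→1, Uma→0, Omar→0.
The maximum is 4, held uniquely by Kai.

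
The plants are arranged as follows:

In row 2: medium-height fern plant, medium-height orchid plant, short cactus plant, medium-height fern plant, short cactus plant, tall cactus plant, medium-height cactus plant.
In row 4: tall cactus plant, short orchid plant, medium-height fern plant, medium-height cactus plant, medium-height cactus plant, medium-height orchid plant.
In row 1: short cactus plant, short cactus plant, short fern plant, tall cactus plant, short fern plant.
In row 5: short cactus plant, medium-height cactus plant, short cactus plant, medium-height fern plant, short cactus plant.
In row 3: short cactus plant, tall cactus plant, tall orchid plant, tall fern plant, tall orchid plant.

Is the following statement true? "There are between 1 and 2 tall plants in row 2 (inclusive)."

True

tall plants in row 2: 1.
The claim requires 1 ≤ 1 ≤ 2, which holds.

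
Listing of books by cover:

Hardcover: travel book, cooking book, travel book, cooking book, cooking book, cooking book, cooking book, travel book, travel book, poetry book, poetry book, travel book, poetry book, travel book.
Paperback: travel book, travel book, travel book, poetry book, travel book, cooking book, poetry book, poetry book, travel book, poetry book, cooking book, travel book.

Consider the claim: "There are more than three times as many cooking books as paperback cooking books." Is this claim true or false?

True

There are 7 cooking books.
There are 2 paperback cooking books.
The claim requires 7 > 3 × 2 = 6, which holds.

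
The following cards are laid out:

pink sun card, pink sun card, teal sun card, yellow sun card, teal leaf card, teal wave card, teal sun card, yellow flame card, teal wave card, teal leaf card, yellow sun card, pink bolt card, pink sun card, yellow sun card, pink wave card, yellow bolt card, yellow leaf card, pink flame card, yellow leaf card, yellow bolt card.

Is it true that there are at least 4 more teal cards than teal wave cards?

|teal cards| = 6.
|teal wave cards| = 2.
The claim requires 6 − 2 = 4 ≥ 4, which holds.

True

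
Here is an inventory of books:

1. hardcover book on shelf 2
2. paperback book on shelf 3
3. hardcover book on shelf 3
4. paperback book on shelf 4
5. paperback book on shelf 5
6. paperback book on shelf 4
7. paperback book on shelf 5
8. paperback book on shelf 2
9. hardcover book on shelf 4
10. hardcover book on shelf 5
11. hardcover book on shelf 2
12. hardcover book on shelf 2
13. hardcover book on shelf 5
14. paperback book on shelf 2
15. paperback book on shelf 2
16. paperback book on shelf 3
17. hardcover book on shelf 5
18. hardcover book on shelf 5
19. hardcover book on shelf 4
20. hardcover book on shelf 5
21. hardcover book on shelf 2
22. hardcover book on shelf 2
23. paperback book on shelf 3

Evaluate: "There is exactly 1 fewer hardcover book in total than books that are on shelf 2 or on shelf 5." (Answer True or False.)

False

There are 13 hardcover books.
There are 15 books on shelf 2 or on shelf 5.
The claim requires 15 − 13 (= 2) to equal 1, which does not hold.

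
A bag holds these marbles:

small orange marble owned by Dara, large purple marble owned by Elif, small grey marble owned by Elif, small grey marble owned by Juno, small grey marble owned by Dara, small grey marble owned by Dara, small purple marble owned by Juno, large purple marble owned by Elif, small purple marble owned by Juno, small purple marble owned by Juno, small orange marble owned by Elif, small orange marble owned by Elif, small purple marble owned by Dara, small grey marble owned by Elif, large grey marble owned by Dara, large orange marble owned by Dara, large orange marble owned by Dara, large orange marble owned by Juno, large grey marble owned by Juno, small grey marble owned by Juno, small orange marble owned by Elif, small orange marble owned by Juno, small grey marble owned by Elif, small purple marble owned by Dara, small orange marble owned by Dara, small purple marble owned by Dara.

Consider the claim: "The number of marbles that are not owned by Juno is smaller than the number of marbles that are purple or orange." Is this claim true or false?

False

Count of marbles that are not owned by Juno: 18.
There are 17 marbles that are purple or orange.
The claim requires 18 < 17, which does not hold.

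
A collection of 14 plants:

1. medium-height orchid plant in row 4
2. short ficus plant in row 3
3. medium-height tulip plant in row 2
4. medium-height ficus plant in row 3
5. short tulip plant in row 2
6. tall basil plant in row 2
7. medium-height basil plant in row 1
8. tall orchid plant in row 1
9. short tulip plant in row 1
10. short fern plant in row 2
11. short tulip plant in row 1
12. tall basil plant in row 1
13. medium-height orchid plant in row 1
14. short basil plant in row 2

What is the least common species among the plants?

fern

Counts by species: tulip 4, basil 4, orchid 3, ficus 2, fern 1.
The minimum is 1, held uniquely by fern.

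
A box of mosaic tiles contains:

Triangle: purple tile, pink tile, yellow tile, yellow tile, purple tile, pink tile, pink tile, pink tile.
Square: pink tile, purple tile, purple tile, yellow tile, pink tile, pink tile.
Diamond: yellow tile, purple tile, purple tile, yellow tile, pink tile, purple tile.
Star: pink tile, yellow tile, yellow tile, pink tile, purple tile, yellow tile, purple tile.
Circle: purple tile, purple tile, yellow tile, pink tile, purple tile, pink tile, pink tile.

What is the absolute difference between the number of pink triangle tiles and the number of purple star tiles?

2

pink triangle tiles: 4. purple star tiles: 2.
|4 − 2| = 4 − 2 = 2.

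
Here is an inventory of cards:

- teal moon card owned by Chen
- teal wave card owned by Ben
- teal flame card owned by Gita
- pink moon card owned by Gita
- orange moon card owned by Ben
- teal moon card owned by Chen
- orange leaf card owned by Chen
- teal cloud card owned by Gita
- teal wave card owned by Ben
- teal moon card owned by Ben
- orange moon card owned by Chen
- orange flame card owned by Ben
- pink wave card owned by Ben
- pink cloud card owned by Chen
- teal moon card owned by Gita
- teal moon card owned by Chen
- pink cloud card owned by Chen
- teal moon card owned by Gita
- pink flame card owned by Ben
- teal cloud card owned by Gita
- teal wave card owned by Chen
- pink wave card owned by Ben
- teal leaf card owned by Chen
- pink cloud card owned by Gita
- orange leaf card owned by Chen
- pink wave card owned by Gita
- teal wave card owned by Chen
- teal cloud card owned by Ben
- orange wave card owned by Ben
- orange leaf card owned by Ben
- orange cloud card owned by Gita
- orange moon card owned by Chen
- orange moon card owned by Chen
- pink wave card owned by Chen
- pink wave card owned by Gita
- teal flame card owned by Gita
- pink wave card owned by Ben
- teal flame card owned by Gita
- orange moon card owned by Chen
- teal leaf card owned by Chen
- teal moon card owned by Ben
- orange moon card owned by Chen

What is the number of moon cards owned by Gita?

3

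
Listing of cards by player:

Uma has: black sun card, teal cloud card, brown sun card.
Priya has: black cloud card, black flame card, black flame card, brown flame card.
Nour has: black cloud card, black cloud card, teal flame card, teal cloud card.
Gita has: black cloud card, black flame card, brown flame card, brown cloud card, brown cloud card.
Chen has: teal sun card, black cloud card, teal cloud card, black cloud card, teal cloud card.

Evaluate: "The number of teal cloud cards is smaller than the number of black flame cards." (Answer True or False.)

False

There are 4 teal cloud cards.
There are 3 black flame cards.
The claim requires 4 < 3, which does not hold.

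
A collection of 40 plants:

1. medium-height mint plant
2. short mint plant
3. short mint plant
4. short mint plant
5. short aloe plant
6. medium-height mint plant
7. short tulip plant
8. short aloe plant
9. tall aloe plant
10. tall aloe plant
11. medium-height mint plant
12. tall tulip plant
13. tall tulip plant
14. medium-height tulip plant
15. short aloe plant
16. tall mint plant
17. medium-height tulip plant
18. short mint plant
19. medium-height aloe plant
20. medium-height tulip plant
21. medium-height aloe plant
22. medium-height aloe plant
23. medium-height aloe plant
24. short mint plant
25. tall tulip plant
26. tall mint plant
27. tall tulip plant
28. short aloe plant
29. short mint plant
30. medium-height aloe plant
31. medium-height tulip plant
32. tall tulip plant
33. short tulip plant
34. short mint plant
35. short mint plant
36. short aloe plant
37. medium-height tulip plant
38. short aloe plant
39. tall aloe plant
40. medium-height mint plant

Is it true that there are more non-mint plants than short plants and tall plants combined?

non-mint plants: 26.
short plants: 16; tall plants: 10; combined: 16 + 10 = 26.
The claim requires 26 > 26, which does not hold.

False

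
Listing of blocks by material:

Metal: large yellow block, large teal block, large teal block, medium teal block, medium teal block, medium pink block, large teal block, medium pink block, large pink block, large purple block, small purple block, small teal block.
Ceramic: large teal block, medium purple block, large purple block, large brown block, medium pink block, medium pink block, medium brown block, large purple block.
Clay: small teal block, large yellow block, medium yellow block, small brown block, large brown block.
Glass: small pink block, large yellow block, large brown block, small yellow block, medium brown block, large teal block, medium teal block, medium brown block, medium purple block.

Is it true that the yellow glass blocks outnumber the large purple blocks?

False

There are 2 yellow glass blocks.
There are 3 large purple blocks.
The claim requires 2 > 3, which does not hold.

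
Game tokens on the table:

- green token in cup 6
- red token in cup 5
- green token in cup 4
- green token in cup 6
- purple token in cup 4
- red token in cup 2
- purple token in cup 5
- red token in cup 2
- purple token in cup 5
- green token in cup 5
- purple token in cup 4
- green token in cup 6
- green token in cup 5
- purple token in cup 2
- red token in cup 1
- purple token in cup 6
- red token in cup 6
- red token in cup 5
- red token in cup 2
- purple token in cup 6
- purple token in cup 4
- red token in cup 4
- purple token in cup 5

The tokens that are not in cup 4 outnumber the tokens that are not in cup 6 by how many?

1

tokens that are not in cup 4: 18.
tokens that are not in cup 6: 17.
18 − 17 = 1.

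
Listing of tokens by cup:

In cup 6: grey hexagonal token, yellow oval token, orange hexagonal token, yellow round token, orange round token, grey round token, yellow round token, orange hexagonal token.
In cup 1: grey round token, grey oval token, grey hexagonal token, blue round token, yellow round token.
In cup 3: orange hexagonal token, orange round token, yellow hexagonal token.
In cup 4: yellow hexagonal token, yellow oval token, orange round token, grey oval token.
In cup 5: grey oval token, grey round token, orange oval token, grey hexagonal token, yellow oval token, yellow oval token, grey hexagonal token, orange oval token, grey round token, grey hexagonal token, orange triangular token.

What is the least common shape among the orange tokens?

triangular

Counts by shape (restricted to orange tokens): hexagonal 3, round 3, oval 2, triangular 1.
The minimum is 1, held uniquely by triangular.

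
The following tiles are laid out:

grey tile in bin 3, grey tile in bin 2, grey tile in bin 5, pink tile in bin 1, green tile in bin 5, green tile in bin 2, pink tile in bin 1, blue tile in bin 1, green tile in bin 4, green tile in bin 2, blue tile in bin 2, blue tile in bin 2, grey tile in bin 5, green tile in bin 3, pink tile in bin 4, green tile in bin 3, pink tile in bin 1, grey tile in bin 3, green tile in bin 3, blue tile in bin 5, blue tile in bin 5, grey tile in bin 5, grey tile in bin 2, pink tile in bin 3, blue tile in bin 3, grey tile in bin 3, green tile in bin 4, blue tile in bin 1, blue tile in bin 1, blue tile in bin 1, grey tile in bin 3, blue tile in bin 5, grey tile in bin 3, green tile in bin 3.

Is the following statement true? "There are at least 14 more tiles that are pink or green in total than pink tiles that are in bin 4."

False

|tiles that are pink or green| = 14.
|pink tiles in bin 4| = 1.
The claim requires 14 − 1 = 13 ≥ 14, which does not hold.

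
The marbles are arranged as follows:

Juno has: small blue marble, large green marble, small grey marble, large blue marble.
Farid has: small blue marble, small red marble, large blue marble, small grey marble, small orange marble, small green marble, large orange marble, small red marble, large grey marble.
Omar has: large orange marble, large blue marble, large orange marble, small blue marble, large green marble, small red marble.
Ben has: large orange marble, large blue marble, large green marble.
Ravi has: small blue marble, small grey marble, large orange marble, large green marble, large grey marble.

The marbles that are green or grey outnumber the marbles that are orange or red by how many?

1

marbles that are green or grey: 10.
marbles that are orange or red: 9.
10 − 9 = 1.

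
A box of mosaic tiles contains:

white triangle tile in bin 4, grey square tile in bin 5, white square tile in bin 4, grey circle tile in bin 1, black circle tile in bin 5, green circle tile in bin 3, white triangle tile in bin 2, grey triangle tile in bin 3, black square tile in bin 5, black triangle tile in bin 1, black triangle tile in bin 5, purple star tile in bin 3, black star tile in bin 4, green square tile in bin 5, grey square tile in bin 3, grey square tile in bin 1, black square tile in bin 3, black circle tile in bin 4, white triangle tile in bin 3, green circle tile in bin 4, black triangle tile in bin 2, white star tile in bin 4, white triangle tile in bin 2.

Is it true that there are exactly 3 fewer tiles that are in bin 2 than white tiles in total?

There are 3 tiles in bin 2.
There are 6 white tiles.
The claim requires 6 − 3 (= 3) to equal 3, which holds.

True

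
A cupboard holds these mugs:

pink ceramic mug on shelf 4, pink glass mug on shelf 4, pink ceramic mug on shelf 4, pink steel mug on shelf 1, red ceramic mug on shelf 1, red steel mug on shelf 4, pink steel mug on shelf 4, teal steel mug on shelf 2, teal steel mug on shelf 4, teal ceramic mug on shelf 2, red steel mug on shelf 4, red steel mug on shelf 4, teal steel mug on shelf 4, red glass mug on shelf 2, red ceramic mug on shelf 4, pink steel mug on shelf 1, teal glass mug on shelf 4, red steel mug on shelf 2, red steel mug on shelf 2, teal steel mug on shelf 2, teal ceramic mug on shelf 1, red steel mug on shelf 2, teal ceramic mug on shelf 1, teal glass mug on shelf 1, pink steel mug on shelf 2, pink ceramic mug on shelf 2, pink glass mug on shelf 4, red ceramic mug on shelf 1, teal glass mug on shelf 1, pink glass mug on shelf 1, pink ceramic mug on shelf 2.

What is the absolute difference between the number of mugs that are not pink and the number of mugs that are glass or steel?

1

mugs that are not pink: 20. mugs that are glass or steel: 21.
|20 − 21| = 21 − 20 = 1.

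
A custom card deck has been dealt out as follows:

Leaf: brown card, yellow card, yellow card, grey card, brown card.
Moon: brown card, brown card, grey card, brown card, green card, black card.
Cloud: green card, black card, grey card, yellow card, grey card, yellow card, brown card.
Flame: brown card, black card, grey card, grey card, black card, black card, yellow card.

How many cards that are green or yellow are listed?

green: 2; yellow: 5; together 2 + 5 = 7.

7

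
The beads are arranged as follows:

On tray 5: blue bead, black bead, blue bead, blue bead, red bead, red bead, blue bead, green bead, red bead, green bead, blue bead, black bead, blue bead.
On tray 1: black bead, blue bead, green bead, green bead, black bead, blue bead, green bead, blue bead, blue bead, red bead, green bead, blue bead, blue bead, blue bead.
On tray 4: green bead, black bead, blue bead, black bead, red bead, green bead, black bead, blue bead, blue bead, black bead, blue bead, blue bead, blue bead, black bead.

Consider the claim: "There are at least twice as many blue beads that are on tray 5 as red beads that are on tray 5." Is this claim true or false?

True

blue beads on tray 5: 6.
red beads on tray 5: 3.
The claim requires 6 ≥ 2 × 3 = 6, which holds.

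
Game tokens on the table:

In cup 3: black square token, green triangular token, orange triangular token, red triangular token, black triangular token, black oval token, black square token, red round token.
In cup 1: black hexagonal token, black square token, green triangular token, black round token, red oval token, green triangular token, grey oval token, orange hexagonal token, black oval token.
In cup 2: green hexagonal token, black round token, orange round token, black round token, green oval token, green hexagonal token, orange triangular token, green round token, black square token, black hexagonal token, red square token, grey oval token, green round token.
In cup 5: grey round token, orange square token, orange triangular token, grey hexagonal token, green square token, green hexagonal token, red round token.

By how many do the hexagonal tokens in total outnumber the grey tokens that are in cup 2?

hexagonal tokens: 7.
grey tokens in cup 2: 1.
7 − 1 = 6.

6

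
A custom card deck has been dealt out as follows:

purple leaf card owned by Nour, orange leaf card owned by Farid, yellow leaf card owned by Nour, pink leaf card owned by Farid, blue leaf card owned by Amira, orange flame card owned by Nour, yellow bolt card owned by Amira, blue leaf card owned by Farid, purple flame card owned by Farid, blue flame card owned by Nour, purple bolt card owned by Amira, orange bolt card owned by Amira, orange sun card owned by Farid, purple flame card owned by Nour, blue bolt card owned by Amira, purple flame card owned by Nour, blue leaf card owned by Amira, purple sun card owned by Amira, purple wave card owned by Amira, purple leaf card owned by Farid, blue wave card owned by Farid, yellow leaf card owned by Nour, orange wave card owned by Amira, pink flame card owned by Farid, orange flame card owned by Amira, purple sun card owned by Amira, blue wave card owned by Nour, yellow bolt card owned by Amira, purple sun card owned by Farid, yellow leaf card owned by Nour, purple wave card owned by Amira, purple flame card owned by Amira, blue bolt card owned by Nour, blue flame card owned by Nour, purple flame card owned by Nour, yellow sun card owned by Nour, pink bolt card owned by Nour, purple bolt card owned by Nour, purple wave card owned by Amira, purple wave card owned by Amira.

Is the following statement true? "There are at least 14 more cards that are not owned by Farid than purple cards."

|cards that are not owned by Farid| = 31.
|purple cards| = 16.
The claim requires 31 − 16 = 15 ≥ 14, which holds.

True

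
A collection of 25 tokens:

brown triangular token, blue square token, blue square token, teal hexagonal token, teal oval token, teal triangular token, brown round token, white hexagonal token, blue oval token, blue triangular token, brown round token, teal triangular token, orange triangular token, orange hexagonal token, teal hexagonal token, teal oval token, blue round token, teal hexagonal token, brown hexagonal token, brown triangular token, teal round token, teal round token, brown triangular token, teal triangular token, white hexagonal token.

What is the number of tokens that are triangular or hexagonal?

hexagonal: 7; triangular: 8; together 7 + 8 = 15.

15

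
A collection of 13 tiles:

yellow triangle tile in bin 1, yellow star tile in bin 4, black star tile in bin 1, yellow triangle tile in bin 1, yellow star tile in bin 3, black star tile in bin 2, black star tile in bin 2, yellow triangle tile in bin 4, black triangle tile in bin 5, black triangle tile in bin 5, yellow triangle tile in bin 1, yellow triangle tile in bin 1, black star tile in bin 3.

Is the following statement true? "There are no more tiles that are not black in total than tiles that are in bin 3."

False

tiles that are not black: 7.
tiles in bin 3: 2.
The claim requires 7 ≤ 2, which does not hold.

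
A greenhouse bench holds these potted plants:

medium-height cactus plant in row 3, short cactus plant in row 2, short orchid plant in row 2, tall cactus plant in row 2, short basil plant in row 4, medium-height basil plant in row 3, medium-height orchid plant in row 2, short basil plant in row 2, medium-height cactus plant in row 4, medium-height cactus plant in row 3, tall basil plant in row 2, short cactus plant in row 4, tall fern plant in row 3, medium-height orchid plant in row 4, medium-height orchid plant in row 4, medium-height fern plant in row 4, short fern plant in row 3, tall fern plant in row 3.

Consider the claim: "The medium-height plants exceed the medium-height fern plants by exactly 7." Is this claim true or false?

|medium-height plants| = 8.
|medium-height fern plants| = 1.
The claim requires 8 − 1 (= 7) to equal 7, which holds.

True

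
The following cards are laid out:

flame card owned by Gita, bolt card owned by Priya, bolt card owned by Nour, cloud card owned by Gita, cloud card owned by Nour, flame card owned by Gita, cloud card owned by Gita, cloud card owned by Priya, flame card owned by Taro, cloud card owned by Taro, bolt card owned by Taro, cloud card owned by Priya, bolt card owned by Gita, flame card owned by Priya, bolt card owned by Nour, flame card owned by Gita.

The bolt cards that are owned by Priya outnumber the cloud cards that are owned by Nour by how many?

bolt cards owned by Priya: 1.
cloud cards owned by Nour: 1.
1 − 1 = 0.

0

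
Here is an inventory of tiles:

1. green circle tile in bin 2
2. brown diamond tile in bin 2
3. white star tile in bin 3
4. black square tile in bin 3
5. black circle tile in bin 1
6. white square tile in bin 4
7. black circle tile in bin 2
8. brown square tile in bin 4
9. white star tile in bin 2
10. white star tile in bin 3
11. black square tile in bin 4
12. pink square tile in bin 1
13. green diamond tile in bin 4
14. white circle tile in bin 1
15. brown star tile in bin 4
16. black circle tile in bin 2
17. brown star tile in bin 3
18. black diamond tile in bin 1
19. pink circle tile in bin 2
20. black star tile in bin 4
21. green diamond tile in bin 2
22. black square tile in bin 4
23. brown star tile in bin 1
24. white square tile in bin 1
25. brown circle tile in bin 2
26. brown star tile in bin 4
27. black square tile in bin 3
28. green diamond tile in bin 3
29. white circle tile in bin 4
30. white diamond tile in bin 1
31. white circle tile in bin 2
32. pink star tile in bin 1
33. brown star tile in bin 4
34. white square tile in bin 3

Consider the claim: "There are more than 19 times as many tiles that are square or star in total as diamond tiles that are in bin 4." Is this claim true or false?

tiles that are square or star: 19.
diamond tiles in bin 4: 1.
The claim requires 19 > 19 × 1 = 19, which does not hold.

False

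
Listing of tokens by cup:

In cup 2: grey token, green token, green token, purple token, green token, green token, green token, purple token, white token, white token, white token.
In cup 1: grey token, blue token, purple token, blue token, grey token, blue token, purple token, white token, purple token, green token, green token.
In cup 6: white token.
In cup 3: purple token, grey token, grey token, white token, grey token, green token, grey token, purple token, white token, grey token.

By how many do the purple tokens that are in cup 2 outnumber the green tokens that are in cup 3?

purple tokens in cup 2: 2.
green tokens in cup 3: 1.
2 − 1 = 1.

1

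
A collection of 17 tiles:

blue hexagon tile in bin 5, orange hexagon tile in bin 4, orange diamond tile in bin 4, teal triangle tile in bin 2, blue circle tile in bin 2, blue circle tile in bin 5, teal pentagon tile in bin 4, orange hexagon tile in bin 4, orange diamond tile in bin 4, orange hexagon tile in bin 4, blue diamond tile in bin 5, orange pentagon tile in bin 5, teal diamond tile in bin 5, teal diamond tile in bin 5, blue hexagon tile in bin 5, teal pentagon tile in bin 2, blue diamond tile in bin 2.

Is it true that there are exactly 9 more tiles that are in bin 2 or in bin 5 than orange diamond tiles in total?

True

There are 11 tiles in bin 2 or in bin 5.
There are 2 orange diamond tiles.
The claim requires 11 − 2 (= 9) to equal 9, which holds.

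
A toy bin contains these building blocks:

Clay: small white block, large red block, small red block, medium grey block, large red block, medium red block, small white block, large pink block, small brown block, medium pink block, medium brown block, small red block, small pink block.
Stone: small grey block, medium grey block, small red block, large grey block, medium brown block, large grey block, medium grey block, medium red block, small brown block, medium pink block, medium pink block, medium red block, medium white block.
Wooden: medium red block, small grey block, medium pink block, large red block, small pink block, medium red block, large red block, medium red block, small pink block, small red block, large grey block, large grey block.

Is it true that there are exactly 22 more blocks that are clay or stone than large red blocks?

|blocks that are clay or stone| = 26.
|large red blocks| = 4.
The claim requires 26 − 4 (= 22) to equal 22, which holds.

True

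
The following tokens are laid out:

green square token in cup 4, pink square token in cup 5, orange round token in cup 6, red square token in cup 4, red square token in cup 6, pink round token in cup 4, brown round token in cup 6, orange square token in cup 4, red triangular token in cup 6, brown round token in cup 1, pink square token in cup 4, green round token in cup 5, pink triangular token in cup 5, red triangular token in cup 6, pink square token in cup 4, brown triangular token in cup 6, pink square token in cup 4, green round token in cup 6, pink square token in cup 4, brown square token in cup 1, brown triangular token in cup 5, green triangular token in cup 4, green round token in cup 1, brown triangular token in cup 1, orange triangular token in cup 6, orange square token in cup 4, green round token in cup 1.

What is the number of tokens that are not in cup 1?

Total tokens: 27; with the excluded value: 5; remaining 27 − 5 = 22.

22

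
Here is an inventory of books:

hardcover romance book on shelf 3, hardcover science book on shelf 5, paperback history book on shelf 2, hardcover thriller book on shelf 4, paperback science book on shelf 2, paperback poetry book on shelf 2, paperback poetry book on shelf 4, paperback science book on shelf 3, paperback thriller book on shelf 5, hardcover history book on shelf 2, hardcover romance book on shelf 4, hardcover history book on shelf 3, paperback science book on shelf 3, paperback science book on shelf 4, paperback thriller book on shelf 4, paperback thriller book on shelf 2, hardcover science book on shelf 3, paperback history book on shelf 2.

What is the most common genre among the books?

Counts by genre: science 6, history 4, thriller 4, poetry 2, romance 2.
The maximum is 6, held uniquely by science.

science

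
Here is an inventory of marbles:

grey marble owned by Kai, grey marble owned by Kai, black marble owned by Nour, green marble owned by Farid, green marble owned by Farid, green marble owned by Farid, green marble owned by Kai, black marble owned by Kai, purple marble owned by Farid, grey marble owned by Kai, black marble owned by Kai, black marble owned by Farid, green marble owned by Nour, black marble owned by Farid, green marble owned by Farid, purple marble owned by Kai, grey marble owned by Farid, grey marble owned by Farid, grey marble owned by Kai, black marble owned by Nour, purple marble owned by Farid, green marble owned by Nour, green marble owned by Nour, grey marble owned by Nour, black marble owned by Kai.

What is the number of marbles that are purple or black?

10

black: 7; purple: 3; together 7 + 3 = 10.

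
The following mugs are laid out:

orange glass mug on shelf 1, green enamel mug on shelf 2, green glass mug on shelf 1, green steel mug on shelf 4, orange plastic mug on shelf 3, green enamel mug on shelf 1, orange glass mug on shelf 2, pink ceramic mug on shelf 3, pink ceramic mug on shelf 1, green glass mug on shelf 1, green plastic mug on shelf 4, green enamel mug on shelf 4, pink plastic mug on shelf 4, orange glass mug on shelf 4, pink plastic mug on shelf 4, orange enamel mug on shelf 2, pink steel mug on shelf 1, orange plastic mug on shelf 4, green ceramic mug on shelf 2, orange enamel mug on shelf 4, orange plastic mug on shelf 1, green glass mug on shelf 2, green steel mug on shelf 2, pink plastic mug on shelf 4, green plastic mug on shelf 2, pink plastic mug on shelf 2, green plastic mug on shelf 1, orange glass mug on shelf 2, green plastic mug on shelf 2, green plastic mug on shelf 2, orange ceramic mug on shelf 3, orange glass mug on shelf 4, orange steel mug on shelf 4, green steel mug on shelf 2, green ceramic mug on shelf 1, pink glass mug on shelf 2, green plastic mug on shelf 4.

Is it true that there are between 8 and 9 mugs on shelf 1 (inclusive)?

There are 9 mugs on shelf 1.
The claim requires 8 ≤ 9 ≤ 9, which holds.

True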